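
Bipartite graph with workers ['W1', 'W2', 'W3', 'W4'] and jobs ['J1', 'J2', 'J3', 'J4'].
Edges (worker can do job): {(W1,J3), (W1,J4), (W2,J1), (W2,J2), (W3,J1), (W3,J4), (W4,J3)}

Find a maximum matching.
Matching: {(W1,J4), (W2,J2), (W3,J1), (W4,J3)}

Maximum matching (size 4):
  W1 → J4
  W2 → J2
  W3 → J1
  W4 → J3

Each worker is assigned to at most one job, and each job to at most one worker.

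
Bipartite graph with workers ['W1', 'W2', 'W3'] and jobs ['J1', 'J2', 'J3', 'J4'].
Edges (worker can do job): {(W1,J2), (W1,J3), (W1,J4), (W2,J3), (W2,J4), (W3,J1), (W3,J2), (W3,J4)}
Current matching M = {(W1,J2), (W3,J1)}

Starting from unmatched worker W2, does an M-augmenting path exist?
Yes: W2 → J3

An M-augmenting path alternates non-matching / matching edges, starting and ending at unmatched vertices.
Path: W2 → J3
(J3 is unmatched in M, so the path is augmenting.)
Flipping edges along this path would increase |M| from 2 to 3.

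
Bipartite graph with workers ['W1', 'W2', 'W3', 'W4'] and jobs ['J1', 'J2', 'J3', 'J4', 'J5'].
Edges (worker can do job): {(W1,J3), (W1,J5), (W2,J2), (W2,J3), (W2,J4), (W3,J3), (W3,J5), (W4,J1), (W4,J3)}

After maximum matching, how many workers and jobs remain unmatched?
Unmatched: 0 workers, 1 jobs

Maximum matching size: 4
Workers: 4 total, 4 matched, 0 unmatched
Jobs: 5 total, 4 matched, 1 unmatched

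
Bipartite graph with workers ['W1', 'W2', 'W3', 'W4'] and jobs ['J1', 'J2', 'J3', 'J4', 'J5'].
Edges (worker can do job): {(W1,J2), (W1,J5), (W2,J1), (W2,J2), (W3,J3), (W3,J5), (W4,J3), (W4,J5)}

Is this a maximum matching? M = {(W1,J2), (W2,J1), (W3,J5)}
No, size 3 is not maximum

Proposed matching has size 3.
Maximum matching size for this graph: 4.

This is NOT maximum - can be improved to size 4.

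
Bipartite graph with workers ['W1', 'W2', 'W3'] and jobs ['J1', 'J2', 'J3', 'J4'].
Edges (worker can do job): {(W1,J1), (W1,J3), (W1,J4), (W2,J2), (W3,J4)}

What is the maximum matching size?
Maximum matching size = 3

Maximum matching: {(W1,J1), (W2,J2), (W3,J4)}
Size: 3

This assigns 3 workers to 3 distinct jobs.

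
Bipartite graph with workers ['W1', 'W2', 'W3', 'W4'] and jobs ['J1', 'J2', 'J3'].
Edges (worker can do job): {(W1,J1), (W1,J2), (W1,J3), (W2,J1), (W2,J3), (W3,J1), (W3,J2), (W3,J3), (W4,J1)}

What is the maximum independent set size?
Maximum independent set = 4

By König's theorem:
- Min vertex cover = Max matching = 3
- Max independent set = Total vertices - Min vertex cover
- Max independent set = 7 - 3 = 4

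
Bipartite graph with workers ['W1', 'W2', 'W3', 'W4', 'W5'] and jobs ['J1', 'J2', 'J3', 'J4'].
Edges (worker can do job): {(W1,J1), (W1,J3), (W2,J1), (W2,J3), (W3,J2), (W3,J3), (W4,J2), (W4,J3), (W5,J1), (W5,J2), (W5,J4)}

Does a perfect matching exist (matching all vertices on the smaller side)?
Yes, perfect matching exists (size 4)

Perfect matching: {(W1,J1), (W3,J3), (W4,J2), (W5,J4)}
All 4 vertices on the smaller side are matched.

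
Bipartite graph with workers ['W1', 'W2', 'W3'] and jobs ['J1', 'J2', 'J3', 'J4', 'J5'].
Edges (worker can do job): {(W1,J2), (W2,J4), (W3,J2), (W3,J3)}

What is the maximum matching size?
Maximum matching size = 3

Maximum matching: {(W1,J2), (W2,J4), (W3,J3)}
Size: 3

This assigns 3 workers to 3 distinct jobs.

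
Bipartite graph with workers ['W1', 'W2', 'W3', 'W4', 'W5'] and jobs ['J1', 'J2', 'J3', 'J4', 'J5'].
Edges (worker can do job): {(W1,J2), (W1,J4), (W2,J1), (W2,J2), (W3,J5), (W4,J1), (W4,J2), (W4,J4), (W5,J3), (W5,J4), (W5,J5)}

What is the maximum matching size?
Maximum matching size = 5

Maximum matching: {(W1,J2), (W2,J1), (W3,J5), (W4,J4), (W5,J3)}
Size: 5

This assigns 5 workers to 5 distinct jobs.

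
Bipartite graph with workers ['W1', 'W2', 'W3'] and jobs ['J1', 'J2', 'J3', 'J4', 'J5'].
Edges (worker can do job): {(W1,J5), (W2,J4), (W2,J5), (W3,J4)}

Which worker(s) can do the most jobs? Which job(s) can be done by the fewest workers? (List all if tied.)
Most versatile: W2 (2 jobs); Least covered: J1, J2, J3 (0 workers)

Worker degrees (jobs they can do): W1:1, W2:2, W3:1
Job degrees (workers who can do it): J1:0, J2:0, J3:0, J4:2, J5:2

Maximum worker degree is 2, achieved by: W2
Minimum job degree is 0, achieved by: J1, J2, J3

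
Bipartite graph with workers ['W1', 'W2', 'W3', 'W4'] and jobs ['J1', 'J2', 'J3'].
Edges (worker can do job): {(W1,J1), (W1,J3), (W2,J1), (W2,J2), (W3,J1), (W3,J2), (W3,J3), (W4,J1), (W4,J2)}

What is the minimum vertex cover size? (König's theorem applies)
Minimum vertex cover size = 3

By König's theorem: in bipartite graphs,
min vertex cover = max matching = 3

Maximum matching has size 3, so minimum vertex cover also has size 3.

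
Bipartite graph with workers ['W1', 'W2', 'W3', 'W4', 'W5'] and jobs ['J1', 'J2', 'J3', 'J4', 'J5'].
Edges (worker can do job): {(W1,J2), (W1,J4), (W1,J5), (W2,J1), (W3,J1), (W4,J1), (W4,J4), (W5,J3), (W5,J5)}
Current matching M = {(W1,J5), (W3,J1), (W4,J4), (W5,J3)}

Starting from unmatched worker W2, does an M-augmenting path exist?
No augmenting path from W2

Alternating search from W2 reaches jobs: {J1}.
Every reachable job is already matched in M, and following those matched edges back to workers exposes no further unvisited jobs.
No M-augmenting path from W2 exists.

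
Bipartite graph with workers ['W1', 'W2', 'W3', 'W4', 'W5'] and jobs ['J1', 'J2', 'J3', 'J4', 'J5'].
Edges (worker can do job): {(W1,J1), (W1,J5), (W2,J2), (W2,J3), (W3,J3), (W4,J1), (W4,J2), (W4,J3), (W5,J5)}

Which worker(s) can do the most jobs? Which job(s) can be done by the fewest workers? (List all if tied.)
Most versatile: W4 (3 jobs); Least covered: J4 (0 workers)

Worker degrees (jobs they can do): W1:2, W2:2, W3:1, W4:3, W5:1
Job degrees (workers who can do it): J1:2, J2:2, J3:3, J4:0, J5:2

Maximum worker degree is 3, achieved by: W4
Minimum job degree is 0, achieved by: J4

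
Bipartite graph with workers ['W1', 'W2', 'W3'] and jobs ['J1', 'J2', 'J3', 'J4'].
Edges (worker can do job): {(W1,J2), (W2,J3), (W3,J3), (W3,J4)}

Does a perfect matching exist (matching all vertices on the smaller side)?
Yes, perfect matching exists (size 3)

Perfect matching: {(W1,J2), (W2,J3), (W3,J4)}
All 3 vertices on the smaller side are matched.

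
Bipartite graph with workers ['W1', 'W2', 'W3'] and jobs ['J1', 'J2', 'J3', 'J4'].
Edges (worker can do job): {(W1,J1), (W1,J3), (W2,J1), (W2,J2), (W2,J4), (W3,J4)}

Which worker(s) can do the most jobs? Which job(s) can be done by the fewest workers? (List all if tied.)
Most versatile: W2 (3 jobs); Least covered: J2, J3 (1 workers)

Worker degrees (jobs they can do): W1:2, W2:3, W3:1
Job degrees (workers who can do it): J1:2, J2:1, J3:1, J4:2

Maximum worker degree is 3, achieved by: W2
Minimum job degree is 1, achieved by: J2, J3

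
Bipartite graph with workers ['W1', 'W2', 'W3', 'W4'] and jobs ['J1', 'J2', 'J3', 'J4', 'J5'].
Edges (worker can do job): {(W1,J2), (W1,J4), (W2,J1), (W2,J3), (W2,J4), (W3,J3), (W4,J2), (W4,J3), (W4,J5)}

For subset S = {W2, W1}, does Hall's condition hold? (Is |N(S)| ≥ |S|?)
Yes: |N(S)| = 4, |S| = 2

Subset S = {W2, W1}
Neighbors N(S) = {J1, J2, J3, J4}

|N(S)| = 4, |S| = 2
Hall's condition: |N(S)| ≥ |S| is satisfied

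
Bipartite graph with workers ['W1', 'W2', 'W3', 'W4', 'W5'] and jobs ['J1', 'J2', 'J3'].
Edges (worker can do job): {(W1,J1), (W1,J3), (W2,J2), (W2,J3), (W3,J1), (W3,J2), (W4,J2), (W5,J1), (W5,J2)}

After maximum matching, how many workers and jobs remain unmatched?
Unmatched: 2 workers, 0 jobs

Maximum matching size: 3
Workers: 5 total, 3 matched, 2 unmatched
Jobs: 3 total, 3 matched, 0 unmatched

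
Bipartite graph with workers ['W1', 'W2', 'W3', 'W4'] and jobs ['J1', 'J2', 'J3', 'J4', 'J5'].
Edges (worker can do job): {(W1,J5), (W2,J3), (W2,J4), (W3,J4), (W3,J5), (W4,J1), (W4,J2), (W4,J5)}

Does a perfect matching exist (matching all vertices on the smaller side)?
Yes, perfect matching exists (size 4)

Perfect matching: {(W1,J5), (W2,J3), (W3,J4), (W4,J1)}
All 4 vertices on the smaller side are matched.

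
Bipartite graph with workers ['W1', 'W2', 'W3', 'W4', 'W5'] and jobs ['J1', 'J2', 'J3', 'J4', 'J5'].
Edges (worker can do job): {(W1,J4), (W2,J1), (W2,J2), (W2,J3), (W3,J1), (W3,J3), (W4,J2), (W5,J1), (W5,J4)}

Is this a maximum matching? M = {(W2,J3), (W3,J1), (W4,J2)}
No, size 3 is not maximum

Proposed matching has size 3.
Maximum matching size for this graph: 4.

This is NOT maximum - can be improved to size 4.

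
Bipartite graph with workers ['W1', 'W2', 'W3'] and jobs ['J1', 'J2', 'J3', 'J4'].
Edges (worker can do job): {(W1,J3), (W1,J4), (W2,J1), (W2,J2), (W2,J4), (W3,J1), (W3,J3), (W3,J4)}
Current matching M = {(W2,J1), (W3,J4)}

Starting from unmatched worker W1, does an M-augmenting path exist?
Yes: W1 → J3

An M-augmenting path alternates non-matching / matching edges, starting and ending at unmatched vertices.
Path: W1 → J3
(J3 is unmatched in M, so the path is augmenting.)
Flipping edges along this path would increase |M| from 2 to 3.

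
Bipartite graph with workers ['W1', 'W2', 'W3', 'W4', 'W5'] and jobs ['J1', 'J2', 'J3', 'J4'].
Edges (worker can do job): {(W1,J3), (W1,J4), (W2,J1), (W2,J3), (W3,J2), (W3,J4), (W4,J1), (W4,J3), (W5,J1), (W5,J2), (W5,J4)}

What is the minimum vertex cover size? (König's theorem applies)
Minimum vertex cover size = 4

By König's theorem: in bipartite graphs,
min vertex cover = max matching = 4

Maximum matching has size 4, so minimum vertex cover also has size 4.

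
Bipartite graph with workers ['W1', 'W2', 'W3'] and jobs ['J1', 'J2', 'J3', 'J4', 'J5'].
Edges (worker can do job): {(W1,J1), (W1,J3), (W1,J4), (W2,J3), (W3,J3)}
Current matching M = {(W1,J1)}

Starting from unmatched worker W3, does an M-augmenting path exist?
Yes: W3 → J3

An M-augmenting path alternates non-matching / matching edges, starting and ending at unmatched vertices.
Path: W3 → J3
(J3 is unmatched in M, so the path is augmenting.)
Flipping edges along this path would increase |M| from 1 to 2.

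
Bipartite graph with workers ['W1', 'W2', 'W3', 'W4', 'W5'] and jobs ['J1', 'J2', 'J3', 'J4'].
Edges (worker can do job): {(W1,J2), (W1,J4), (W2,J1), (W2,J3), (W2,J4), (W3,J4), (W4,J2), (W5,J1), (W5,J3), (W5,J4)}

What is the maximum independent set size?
Maximum independent set = 5

By König's theorem:
- Min vertex cover = Max matching = 4
- Max independent set = Total vertices - Min vertex cover
- Max independent set = 9 - 4 = 5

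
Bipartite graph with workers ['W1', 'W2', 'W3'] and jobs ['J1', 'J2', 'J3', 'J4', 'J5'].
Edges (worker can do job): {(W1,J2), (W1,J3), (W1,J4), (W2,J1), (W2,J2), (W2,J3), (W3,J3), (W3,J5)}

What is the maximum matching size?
Maximum matching size = 3

Maximum matching: {(W1,J4), (W2,J1), (W3,J5)}
Size: 3

This assigns 3 workers to 3 distinct jobs.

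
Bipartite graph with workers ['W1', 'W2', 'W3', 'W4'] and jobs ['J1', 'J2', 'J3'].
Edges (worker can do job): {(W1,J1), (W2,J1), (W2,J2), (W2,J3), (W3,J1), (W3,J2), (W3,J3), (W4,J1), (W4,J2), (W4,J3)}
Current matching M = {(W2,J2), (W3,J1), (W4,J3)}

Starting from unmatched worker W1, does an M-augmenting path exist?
No augmenting path from W1

Alternating search from W1 reaches jobs: {J1, J2, J3}.
Every reachable job is already matched in M, and following those matched edges back to workers exposes no further unvisited jobs.
No M-augmenting path from W1 exists.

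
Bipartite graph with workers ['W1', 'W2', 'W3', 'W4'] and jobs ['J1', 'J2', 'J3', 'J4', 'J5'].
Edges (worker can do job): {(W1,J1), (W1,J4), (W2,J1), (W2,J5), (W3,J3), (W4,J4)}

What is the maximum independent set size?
Maximum independent set = 5

By König's theorem:
- Min vertex cover = Max matching = 4
- Max independent set = Total vertices - Min vertex cover
- Max independent set = 9 - 4 = 5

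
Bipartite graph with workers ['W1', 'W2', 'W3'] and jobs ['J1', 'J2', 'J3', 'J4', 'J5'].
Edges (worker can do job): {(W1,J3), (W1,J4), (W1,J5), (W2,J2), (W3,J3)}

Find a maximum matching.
Matching: {(W1,J4), (W2,J2), (W3,J3)}

Maximum matching (size 3):
  W1 → J4
  W2 → J2
  W3 → J3

Each worker is assigned to at most one job, and each job to at most one worker.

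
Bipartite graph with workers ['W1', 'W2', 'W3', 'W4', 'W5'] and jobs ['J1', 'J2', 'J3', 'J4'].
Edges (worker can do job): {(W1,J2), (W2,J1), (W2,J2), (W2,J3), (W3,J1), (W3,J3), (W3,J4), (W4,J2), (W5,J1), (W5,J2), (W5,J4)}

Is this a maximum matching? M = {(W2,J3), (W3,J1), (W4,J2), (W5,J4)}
Yes, size 4 is maximum

Proposed matching has size 4.
Maximum matching size for this graph: 4.

This is a maximum matching.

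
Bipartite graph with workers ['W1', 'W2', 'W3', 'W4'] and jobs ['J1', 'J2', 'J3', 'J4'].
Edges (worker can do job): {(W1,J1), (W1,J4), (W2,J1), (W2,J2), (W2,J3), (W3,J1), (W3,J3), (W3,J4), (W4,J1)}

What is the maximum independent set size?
Maximum independent set = 4

By König's theorem:
- Min vertex cover = Max matching = 4
- Max independent set = Total vertices - Min vertex cover
- Max independent set = 8 - 4 = 4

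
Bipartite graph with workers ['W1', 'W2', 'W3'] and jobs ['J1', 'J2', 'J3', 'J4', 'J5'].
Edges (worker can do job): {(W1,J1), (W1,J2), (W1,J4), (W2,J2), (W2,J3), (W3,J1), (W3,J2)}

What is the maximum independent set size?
Maximum independent set = 5

By König's theorem:
- Min vertex cover = Max matching = 3
- Max independent set = Total vertices - Min vertex cover
- Max independent set = 8 - 3 = 5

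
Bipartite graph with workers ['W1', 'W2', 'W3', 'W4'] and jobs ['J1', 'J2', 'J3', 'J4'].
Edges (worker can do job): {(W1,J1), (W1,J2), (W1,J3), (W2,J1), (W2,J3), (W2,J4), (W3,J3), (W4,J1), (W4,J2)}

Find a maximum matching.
Matching: {(W1,J1), (W2,J4), (W3,J3), (W4,J2)}

Maximum matching (size 4):
  W1 → J1
  W2 → J4
  W3 → J3
  W4 → J2

Each worker is assigned to at most one job, and each job to at most one worker.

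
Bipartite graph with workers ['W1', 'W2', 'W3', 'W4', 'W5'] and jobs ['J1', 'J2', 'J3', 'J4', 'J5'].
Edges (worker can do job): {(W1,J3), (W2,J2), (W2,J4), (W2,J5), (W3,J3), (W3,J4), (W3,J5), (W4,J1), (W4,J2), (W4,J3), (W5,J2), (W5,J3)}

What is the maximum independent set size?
Maximum independent set = 5

By König's theorem:
- Min vertex cover = Max matching = 5
- Max independent set = Total vertices - Min vertex cover
- Max independent set = 10 - 5 = 5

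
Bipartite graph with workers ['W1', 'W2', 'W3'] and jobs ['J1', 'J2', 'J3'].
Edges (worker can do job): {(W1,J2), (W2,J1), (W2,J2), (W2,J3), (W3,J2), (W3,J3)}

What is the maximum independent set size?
Maximum independent set = 3

By König's theorem:
- Min vertex cover = Max matching = 3
- Max independent set = Total vertices - Min vertex cover
- Max independent set = 6 - 3 = 3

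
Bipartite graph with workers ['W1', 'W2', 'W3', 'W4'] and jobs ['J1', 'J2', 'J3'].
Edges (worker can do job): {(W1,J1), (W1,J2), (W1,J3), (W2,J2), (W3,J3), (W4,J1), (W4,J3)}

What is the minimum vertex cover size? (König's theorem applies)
Minimum vertex cover size = 3

By König's theorem: in bipartite graphs,
min vertex cover = max matching = 3

Maximum matching has size 3, so minimum vertex cover also has size 3.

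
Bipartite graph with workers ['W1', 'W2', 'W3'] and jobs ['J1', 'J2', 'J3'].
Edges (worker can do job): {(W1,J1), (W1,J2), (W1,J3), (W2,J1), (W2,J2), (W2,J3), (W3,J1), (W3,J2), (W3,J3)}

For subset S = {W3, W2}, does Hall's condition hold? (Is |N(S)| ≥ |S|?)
Yes: |N(S)| = 3, |S| = 2

Subset S = {W3, W2}
Neighbors N(S) = {J1, J2, J3}

|N(S)| = 3, |S| = 2
Hall's condition: |N(S)| ≥ |S| is satisfied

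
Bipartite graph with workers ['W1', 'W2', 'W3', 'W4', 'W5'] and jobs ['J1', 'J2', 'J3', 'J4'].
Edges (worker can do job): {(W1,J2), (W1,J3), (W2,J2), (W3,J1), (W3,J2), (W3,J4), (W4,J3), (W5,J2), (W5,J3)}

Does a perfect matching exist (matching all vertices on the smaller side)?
No, maximum matching has size 3 < 4

Maximum matching has size 3, need 4 for perfect matching.
Unmatched workers: ['W1', 'W2']
Unmatched jobs: ['J4']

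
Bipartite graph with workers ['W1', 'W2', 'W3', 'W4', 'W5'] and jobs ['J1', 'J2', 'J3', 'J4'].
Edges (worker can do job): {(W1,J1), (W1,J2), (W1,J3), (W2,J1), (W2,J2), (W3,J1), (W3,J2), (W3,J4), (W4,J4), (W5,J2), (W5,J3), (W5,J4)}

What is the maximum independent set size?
Maximum independent set = 5

By König's theorem:
- Min vertex cover = Max matching = 4
- Max independent set = Total vertices - Min vertex cover
- Max independent set = 9 - 4 = 5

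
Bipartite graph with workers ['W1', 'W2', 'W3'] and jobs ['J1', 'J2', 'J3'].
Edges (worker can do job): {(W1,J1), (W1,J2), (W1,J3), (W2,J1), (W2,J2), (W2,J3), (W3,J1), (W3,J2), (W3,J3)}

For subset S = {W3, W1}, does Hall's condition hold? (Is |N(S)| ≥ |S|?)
Yes: |N(S)| = 3, |S| = 2

Subset S = {W3, W1}
Neighbors N(S) = {J1, J2, J3}

|N(S)| = 3, |S| = 2
Hall's condition: |N(S)| ≥ |S| is satisfied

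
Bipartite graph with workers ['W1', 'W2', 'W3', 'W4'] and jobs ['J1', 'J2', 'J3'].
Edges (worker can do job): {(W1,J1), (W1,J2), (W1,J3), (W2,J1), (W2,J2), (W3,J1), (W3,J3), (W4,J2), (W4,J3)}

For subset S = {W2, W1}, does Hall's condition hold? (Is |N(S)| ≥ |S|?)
Yes: |N(S)| = 3, |S| = 2

Subset S = {W2, W1}
Neighbors N(S) = {J1, J2, J3}

|N(S)| = 3, |S| = 2
Hall's condition: |N(S)| ≥ |S| is satisfied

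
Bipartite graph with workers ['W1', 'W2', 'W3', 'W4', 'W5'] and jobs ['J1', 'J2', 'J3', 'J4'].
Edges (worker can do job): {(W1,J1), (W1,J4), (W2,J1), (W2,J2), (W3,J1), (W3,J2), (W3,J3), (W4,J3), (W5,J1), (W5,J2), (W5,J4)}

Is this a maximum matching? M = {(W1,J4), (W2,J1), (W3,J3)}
No, size 3 is not maximum

Proposed matching has size 3.
Maximum matching size for this graph: 4.

This is NOT maximum - can be improved to size 4.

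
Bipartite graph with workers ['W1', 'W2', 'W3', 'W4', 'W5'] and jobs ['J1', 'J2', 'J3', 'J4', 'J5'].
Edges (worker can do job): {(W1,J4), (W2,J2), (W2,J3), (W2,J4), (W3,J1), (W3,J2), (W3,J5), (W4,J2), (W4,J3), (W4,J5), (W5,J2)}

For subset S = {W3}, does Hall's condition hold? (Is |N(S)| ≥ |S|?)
Yes: |N(S)| = 3, |S| = 1

Subset S = {W3}
Neighbors N(S) = {J1, J2, J5}

|N(S)| = 3, |S| = 1
Hall's condition: |N(S)| ≥ |S| is satisfied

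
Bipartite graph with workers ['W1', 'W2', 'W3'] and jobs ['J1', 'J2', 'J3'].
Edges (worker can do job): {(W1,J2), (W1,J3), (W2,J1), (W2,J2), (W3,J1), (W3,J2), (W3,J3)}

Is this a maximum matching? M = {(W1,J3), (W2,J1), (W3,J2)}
Yes, size 3 is maximum

Proposed matching has size 3.
Maximum matching size for this graph: 3.

This is a maximum matching.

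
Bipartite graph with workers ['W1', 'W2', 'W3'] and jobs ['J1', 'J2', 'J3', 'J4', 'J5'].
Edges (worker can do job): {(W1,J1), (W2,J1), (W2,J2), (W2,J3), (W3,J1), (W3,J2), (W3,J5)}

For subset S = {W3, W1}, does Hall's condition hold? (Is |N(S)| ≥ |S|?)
Yes: |N(S)| = 3, |S| = 2

Subset S = {W3, W1}
Neighbors N(S) = {J1, J2, J5}

|N(S)| = 3, |S| = 2
Hall's condition: |N(S)| ≥ |S| is satisfied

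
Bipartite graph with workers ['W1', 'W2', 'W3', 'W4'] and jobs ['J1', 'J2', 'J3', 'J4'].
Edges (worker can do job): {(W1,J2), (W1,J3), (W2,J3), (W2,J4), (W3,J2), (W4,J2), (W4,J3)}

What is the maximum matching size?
Maximum matching size = 3

Maximum matching: {(W1,J3), (W2,J4), (W4,J2)}
Size: 3

This assigns 3 workers to 3 distinct jobs.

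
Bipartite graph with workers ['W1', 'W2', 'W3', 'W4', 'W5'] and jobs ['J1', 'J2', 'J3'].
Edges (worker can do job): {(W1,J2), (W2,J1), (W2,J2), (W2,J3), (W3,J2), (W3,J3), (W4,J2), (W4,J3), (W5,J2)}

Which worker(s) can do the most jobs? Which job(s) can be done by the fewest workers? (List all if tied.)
Most versatile: W2 (3 jobs); Least covered: J1 (1 workers)

Worker degrees (jobs they can do): W1:1, W2:3, W3:2, W4:2, W5:1
Job degrees (workers who can do it): J1:1, J2:5, J3:3

Maximum worker degree is 3, achieved by: W2
Minimum job degree is 1, achieved by: J1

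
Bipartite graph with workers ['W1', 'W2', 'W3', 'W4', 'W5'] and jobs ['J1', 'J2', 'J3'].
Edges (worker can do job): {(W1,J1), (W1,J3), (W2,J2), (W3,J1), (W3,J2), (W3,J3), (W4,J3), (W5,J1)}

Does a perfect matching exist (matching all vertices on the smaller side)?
Yes, perfect matching exists (size 3)

Perfect matching: {(W2,J2), (W3,J3), (W5,J1)}
All 3 vertices on the smaller side are matched.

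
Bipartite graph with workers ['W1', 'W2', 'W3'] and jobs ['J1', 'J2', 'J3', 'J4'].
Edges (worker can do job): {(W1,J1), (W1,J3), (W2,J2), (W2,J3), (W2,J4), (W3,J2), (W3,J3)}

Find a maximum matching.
Matching: {(W1,J1), (W2,J4), (W3,J2)}

Maximum matching (size 3):
  W1 → J1
  W2 → J4
  W3 → J2

Each worker is assigned to at most one job, and each job to at most one worker.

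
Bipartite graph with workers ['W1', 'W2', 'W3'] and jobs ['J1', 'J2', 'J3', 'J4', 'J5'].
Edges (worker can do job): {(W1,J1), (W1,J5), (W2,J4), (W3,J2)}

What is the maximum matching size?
Maximum matching size = 3

Maximum matching: {(W1,J1), (W2,J4), (W3,J2)}
Size: 3

This assigns 3 workers to 3 distinct jobs.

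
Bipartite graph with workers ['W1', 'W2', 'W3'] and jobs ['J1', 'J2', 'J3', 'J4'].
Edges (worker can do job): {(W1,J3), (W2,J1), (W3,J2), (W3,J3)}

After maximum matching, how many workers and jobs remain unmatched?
Unmatched: 0 workers, 1 jobs

Maximum matching size: 3
Workers: 3 total, 3 matched, 0 unmatched
Jobs: 4 total, 3 matched, 1 unmatched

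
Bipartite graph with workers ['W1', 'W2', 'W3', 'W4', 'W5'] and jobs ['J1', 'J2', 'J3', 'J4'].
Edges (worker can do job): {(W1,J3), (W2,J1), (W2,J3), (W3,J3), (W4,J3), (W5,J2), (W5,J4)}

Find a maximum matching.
Matching: {(W2,J1), (W3,J3), (W5,J2)}

Maximum matching (size 3):
  W2 → J1
  W3 → J3
  W5 → J2

Each worker is assigned to at most one job, and each job to at most one worker.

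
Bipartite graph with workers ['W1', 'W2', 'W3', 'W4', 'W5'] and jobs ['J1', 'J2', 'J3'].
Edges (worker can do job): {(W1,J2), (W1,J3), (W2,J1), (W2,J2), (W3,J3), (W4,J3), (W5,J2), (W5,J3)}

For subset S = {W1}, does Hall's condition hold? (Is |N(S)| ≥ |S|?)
Yes: |N(S)| = 2, |S| = 1

Subset S = {W1}
Neighbors N(S) = {J2, J3}

|N(S)| = 2, |S| = 1
Hall's condition: |N(S)| ≥ |S| is satisfied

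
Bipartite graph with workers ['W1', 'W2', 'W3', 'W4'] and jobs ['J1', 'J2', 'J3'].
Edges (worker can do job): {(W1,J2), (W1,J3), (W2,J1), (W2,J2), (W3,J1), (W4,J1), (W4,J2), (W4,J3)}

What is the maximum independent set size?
Maximum independent set = 4

By König's theorem:
- Min vertex cover = Max matching = 3
- Max independent set = Total vertices - Min vertex cover
- Max independent set = 7 - 3 = 4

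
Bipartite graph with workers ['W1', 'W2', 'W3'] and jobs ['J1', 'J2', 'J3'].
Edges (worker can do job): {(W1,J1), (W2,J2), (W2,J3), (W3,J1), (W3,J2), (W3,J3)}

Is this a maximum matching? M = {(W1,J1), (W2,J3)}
No, size 2 is not maximum

Proposed matching has size 2.
Maximum matching size for this graph: 3.

This is NOT maximum - can be improved to size 3.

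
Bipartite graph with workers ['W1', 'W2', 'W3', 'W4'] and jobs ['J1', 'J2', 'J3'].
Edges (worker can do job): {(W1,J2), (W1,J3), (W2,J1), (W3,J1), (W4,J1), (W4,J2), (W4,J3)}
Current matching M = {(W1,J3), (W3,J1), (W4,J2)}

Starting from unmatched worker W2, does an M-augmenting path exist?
No augmenting path from W2

Alternating search from W2 reaches jobs: {J1}.
Every reachable job is already matched in M, and following those matched edges back to workers exposes no further unvisited jobs.
No M-augmenting path from W2 exists.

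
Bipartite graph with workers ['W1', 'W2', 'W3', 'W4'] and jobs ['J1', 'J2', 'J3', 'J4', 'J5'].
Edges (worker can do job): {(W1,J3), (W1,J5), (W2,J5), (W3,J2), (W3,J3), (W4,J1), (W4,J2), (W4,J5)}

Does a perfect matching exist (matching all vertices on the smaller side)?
Yes, perfect matching exists (size 4)

Perfect matching: {(W1,J3), (W2,J5), (W3,J2), (W4,J1)}
All 4 vertices on the smaller side are matched.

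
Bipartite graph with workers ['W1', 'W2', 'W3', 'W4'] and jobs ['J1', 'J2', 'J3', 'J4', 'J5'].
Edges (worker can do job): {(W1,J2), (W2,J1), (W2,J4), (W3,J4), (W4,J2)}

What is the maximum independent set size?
Maximum independent set = 6

By König's theorem:
- Min vertex cover = Max matching = 3
- Max independent set = Total vertices - Min vertex cover
- Max independent set = 9 - 3 = 6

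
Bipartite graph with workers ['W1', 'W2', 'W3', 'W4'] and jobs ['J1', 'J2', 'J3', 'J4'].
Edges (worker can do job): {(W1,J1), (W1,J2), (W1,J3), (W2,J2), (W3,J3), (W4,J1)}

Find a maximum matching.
Matching: {(W1,J2), (W3,J3), (W4,J1)}

Maximum matching (size 3):
  W1 → J2
  W3 → J3
  W4 → J1

Each worker is assigned to at most one job, and each job to at most one worker.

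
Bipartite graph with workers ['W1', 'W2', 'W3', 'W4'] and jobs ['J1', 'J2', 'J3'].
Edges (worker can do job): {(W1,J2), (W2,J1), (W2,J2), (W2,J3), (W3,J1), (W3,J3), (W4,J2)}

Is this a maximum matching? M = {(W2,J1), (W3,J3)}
No, size 2 is not maximum

Proposed matching has size 2.
Maximum matching size for this graph: 3.

This is NOT maximum - can be improved to size 3.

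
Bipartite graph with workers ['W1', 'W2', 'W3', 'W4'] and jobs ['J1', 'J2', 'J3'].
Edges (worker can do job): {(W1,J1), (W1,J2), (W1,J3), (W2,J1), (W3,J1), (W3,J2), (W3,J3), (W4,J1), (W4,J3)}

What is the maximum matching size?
Maximum matching size = 3

Maximum matching: {(W1,J1), (W3,J2), (W4,J3)}
Size: 3

This assigns 3 workers to 3 distinct jobs.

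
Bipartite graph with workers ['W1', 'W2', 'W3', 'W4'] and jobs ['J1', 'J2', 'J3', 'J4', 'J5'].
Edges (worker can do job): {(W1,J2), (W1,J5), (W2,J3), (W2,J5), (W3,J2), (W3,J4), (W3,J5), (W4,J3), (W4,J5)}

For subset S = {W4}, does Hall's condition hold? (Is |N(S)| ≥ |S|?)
Yes: |N(S)| = 2, |S| = 1

Subset S = {W4}
Neighbors N(S) = {J3, J5}

|N(S)| = 2, |S| = 1
Hall's condition: |N(S)| ≥ |S| is satisfied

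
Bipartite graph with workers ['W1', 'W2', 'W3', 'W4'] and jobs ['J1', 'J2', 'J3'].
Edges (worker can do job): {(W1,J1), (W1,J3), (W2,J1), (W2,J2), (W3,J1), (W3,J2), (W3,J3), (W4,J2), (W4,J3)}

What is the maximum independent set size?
Maximum independent set = 4

By König's theorem:
- Min vertex cover = Max matching = 3
- Max independent set = Total vertices - Min vertex cover
- Max independent set = 7 - 3 = 4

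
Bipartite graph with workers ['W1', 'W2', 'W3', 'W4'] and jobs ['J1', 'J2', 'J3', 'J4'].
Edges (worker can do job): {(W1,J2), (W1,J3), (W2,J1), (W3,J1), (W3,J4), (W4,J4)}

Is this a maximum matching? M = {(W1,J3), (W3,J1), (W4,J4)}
Yes, size 3 is maximum

Proposed matching has size 3.
Maximum matching size for this graph: 3.

This is a maximum matching.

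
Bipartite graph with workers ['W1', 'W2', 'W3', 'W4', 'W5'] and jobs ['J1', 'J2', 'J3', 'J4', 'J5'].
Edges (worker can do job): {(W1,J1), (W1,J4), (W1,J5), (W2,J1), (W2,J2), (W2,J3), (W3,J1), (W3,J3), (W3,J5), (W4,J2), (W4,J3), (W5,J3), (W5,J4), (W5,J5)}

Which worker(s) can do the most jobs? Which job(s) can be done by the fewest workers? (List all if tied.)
Most versatile: W1, W2, W3, W5 (3 jobs); Least covered: J2, J4 (2 workers)

Worker degrees (jobs they can do): W1:3, W2:3, W3:3, W4:2, W5:3
Job degrees (workers who can do it): J1:3, J2:2, J3:4, J4:2, J5:3

Maximum worker degree is 3, achieved by: W1, W2, W3, W5
Minimum job degree is 2, achieved by: J2, J4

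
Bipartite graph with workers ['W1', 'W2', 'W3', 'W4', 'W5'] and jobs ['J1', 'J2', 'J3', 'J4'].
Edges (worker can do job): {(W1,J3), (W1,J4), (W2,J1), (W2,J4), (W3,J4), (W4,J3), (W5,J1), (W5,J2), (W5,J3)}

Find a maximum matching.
Matching: {(W2,J1), (W3,J4), (W4,J3), (W5,J2)}

Maximum matching (size 4):
  W2 → J1
  W3 → J4
  W4 → J3
  W5 → J2

Each worker is assigned to at most one job, and each job to at most one worker.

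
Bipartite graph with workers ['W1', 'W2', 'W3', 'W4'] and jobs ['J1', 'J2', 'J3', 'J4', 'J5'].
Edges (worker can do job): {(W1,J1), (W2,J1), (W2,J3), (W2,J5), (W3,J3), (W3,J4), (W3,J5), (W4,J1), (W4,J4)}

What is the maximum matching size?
Maximum matching size = 4

Maximum matching: {(W1,J1), (W2,J5), (W3,J3), (W4,J4)}
Size: 4

This assigns 4 workers to 4 distinct jobs.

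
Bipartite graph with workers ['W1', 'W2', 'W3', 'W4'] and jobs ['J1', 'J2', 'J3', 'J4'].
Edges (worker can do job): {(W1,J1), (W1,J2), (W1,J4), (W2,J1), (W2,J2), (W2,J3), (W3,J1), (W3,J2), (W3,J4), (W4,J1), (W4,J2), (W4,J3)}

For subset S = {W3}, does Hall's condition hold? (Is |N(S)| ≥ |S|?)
Yes: |N(S)| = 3, |S| = 1

Subset S = {W3}
Neighbors N(S) = {J1, J2, J4}

|N(S)| = 3, |S| = 1
Hall's condition: |N(S)| ≥ |S| is satisfied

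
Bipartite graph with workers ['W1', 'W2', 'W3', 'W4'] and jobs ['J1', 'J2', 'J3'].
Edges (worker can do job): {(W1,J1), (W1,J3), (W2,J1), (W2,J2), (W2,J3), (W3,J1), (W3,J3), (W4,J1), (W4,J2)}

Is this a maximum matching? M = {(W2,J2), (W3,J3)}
No, size 2 is not maximum

Proposed matching has size 2.
Maximum matching size for this graph: 3.

This is NOT maximum - can be improved to size 3.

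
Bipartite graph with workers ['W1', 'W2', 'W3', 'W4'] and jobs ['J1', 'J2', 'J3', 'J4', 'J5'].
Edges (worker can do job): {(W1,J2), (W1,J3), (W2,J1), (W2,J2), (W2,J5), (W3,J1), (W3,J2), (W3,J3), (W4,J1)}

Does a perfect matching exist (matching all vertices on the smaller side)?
Yes, perfect matching exists (size 4)

Perfect matching: {(W1,J3), (W2,J5), (W3,J2), (W4,J1)}
All 4 vertices on the smaller side are matched.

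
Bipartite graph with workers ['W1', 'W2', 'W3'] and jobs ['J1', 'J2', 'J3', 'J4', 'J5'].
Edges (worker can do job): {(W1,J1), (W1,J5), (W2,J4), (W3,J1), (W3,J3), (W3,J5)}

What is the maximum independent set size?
Maximum independent set = 5

By König's theorem:
- Min vertex cover = Max matching = 3
- Max independent set = Total vertices - Min vertex cover
- Max independent set = 8 - 3 = 5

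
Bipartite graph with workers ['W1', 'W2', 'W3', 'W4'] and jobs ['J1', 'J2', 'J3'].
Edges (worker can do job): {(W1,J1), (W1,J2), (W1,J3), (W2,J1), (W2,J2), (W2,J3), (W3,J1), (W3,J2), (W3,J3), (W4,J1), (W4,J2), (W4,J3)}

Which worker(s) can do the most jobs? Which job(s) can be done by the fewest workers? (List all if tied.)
Most versatile: W1, W2, W3, W4 (3 jobs); Least covered: J1, J2, J3 (4 workers)

Worker degrees (jobs they can do): W1:3, W2:3, W3:3, W4:3
Job degrees (workers who can do it): J1:4, J2:4, J3:4

Maximum worker degree is 3, achieved by: W1, W2, W3, W4
Minimum job degree is 4, achieved by: J1, J2, J3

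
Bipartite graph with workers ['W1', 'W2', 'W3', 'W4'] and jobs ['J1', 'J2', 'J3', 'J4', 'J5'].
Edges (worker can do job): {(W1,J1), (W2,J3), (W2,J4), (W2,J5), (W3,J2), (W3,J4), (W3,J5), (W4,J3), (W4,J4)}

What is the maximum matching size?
Maximum matching size = 4

Maximum matching: {(W1,J1), (W2,J5), (W3,J2), (W4,J4)}
Size: 4

This assigns 4 workers to 4 distinct jobs.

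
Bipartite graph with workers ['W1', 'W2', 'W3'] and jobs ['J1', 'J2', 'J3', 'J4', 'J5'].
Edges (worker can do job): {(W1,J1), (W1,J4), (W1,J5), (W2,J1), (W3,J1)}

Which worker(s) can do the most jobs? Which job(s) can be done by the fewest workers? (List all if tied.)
Most versatile: W1 (3 jobs); Least covered: J2, J3 (0 workers)

Worker degrees (jobs they can do): W1:3, W2:1, W3:1
Job degrees (workers who can do it): J1:3, J2:0, J3:0, J4:1, J5:1

Maximum worker degree is 3, achieved by: W1
Minimum job degree is 0, achieved by: J2, J3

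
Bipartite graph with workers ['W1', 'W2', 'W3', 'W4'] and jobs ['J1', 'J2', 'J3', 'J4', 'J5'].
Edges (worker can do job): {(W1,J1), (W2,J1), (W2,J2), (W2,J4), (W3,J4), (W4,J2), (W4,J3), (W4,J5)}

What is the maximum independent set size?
Maximum independent set = 5

By König's theorem:
- Min vertex cover = Max matching = 4
- Max independent set = Total vertices - Min vertex cover
- Max independent set = 9 - 4 = 5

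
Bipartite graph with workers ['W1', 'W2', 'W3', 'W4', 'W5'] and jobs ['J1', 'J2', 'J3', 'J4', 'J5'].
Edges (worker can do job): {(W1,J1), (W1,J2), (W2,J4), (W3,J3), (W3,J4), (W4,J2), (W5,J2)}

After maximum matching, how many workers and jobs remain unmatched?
Unmatched: 1 workers, 1 jobs

Maximum matching size: 4
Workers: 5 total, 4 matched, 1 unmatched
Jobs: 5 total, 4 matched, 1 unmatched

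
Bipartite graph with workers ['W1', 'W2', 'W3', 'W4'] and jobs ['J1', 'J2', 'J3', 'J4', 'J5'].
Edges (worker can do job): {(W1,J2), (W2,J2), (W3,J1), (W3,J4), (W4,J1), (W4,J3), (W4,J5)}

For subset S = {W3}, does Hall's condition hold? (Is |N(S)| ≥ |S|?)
Yes: |N(S)| = 2, |S| = 1

Subset S = {W3}
Neighbors N(S) = {J1, J4}

|N(S)| = 2, |S| = 1
Hall's condition: |N(S)| ≥ |S| is satisfied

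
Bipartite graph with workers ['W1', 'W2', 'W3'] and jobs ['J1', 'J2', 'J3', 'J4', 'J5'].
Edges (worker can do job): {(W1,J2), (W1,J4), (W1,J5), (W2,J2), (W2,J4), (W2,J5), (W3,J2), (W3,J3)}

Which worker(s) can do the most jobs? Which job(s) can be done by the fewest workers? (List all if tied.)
Most versatile: W1, W2 (3 jobs); Least covered: J1 (0 workers)

Worker degrees (jobs they can do): W1:3, W2:3, W3:2
Job degrees (workers who can do it): J1:0, J2:3, J3:1, J4:2, J5:2

Maximum worker degree is 3, achieved by: W1, W2
Minimum job degree is 0, achieved by: J1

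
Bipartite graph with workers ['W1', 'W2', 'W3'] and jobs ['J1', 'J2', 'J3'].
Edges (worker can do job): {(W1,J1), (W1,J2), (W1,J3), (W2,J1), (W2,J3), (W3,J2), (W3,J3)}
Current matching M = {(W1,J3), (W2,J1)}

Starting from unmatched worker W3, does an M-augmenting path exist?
Yes: W3 → J2

An M-augmenting path alternates non-matching / matching edges, starting and ending at unmatched vertices.
Path: W3 → J2
(J2 is unmatched in M, so the path is augmenting.)
Flipping edges along this path would increase |M| from 2 to 3.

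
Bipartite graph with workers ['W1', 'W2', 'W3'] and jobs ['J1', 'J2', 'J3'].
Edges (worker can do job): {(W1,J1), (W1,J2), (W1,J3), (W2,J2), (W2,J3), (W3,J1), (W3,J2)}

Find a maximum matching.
Matching: {(W1,J3), (W2,J2), (W3,J1)}

Maximum matching (size 3):
  W1 → J3
  W2 → J2
  W3 → J1

Each worker is assigned to at most one job, and each job to at most one worker.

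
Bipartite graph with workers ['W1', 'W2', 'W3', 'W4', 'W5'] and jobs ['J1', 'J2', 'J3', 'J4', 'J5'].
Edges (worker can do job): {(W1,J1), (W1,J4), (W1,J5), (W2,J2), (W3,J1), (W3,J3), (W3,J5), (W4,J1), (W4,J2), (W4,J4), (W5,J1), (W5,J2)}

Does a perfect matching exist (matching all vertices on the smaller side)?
Yes, perfect matching exists (size 5)

Perfect matching: {(W1,J5), (W2,J2), (W3,J3), (W4,J4), (W5,J1)}
All 5 vertices on the smaller side are matched.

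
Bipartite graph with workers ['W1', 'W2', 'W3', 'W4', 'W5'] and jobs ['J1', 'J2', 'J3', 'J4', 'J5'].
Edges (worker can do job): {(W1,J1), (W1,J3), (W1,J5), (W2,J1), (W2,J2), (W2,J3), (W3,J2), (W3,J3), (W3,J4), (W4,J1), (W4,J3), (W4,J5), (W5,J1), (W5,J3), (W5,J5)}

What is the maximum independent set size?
Maximum independent set = 5

By König's theorem:
- Min vertex cover = Max matching = 5
- Max independent set = Total vertices - Min vertex cover
- Max independent set = 10 - 5 = 5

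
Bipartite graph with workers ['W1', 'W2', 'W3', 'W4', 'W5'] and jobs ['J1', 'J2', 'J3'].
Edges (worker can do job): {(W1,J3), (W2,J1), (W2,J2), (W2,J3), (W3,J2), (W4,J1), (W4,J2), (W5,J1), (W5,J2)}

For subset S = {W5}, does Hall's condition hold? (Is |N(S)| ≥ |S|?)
Yes: |N(S)| = 2, |S| = 1

Subset S = {W5}
Neighbors N(S) = {J1, J2}

|N(S)| = 2, |S| = 1
Hall's condition: |N(S)| ≥ |S| is satisfied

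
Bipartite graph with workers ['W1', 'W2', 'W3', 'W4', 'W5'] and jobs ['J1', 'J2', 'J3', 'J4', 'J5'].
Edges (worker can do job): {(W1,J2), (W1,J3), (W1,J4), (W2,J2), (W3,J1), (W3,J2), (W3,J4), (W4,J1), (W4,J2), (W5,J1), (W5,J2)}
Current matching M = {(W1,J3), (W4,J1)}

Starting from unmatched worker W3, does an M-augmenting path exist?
Yes: W3 → J1 → W4 → J2

An M-augmenting path alternates non-matching / matching edges, starting and ending at unmatched vertices.
Path: W3 → J1 → W4 → J2
(J2 is unmatched in M, so the path is augmenting.)
Flipping edges along this path would increase |M| from 2 to 3.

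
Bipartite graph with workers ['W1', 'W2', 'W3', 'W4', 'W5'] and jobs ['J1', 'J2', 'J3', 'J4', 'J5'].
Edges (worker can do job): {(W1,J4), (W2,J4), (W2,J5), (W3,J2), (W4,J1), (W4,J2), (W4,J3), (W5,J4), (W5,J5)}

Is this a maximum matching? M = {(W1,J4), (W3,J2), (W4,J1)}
No, size 3 is not maximum

Proposed matching has size 3.
Maximum matching size for this graph: 4.

This is NOT maximum - can be improved to size 4.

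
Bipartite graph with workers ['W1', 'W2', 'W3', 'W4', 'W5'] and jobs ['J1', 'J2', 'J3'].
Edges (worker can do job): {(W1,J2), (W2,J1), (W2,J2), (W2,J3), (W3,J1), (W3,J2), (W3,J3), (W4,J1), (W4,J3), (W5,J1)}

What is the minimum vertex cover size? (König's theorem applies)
Minimum vertex cover size = 3

By König's theorem: in bipartite graphs,
min vertex cover = max matching = 3

Maximum matching has size 3, so minimum vertex cover also has size 3.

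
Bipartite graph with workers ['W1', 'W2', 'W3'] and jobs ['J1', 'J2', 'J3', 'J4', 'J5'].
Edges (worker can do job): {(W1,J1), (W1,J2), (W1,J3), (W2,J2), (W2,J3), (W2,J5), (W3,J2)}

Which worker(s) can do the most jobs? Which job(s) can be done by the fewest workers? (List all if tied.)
Most versatile: W1, W2 (3 jobs); Least covered: J4 (0 workers)

Worker degrees (jobs they can do): W1:3, W2:3, W3:1
Job degrees (workers who can do it): J1:1, J2:3, J3:2, J4:0, J5:1

Maximum worker degree is 3, achieved by: W1, W2
Minimum job degree is 0, achieved by: J4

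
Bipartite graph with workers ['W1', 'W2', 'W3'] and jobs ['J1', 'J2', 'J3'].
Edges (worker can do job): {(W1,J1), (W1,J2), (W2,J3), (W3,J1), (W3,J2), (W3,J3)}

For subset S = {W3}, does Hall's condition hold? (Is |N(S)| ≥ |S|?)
Yes: |N(S)| = 3, |S| = 1

Subset S = {W3}
Neighbors N(S) = {J1, J2, J3}

|N(S)| = 3, |S| = 1
Hall's condition: |N(S)| ≥ |S| is satisfied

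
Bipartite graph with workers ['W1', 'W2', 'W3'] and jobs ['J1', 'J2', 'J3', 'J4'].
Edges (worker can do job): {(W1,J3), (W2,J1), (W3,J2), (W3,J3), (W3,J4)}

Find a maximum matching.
Matching: {(W1,J3), (W2,J1), (W3,J2)}

Maximum matching (size 3):
  W1 → J3
  W2 → J1
  W3 → J2

Each worker is assigned to at most one job, and each job to at most one worker.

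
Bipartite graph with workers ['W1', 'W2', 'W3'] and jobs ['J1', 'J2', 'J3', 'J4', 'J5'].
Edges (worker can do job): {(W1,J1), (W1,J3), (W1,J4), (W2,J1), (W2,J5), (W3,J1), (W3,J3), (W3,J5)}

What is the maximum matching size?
Maximum matching size = 3

Maximum matching: {(W1,J4), (W2,J5), (W3,J1)}
Size: 3

This assigns 3 workers to 3 distinct jobs.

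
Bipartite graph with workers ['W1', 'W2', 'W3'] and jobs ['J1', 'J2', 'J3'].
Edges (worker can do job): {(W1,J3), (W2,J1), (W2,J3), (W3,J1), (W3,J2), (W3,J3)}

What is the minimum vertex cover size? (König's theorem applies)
Minimum vertex cover size = 3

By König's theorem: in bipartite graphs,
min vertex cover = max matching = 3

Maximum matching has size 3, so minimum vertex cover also has size 3.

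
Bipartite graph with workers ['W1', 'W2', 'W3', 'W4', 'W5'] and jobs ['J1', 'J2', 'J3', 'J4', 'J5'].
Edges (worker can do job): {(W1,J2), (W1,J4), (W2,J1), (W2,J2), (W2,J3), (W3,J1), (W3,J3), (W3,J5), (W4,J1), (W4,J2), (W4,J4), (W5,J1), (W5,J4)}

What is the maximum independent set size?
Maximum independent set = 5

By König's theorem:
- Min vertex cover = Max matching = 5
- Max independent set = Total vertices - Min vertex cover
- Max independent set = 10 - 5 = 5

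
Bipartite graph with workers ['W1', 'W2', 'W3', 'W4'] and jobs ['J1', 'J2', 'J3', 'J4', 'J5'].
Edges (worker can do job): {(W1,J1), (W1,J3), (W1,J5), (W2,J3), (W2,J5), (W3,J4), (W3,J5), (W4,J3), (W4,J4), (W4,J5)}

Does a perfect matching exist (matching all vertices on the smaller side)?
Yes, perfect matching exists (size 4)

Perfect matching: {(W1,J1), (W2,J3), (W3,J5), (W4,J4)}
All 4 vertices on the smaller side are matched.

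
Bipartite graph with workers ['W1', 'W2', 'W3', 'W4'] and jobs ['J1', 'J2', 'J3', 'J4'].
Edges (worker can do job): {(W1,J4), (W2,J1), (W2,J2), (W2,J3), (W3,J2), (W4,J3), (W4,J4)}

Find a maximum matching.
Matching: {(W1,J4), (W2,J1), (W3,J2), (W4,J3)}

Maximum matching (size 4):
  W1 → J4
  W2 → J1
  W3 → J2
  W4 → J3

Each worker is assigned to at most one job, and each job to at most one worker.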